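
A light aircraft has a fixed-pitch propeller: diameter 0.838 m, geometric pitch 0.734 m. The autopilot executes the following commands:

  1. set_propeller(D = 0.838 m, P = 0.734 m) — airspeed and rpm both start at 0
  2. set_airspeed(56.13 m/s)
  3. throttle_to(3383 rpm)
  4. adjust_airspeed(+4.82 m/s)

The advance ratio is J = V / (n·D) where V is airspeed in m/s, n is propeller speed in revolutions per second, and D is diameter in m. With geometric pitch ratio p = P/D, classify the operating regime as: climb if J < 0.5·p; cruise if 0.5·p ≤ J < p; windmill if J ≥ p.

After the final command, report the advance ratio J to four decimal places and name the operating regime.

set_propeller: D = 0.838 m, P = 0.734 m (p = P/D = 0.875895); state ← (V=0, rpm=0)
set_airspeed(56.13): V ← 56.13 m/s
throttle_to(3383): rpm ← 3383
adjust_airspeed(+4.82): V ← 56.13 +4.82 = 60.95 m/s
final state: V = 60.95 m/s, rpm = 3383 → n = rpm/60 = 56.383333 rev/s
J = V / (n·D) = 60.95 / (56.383333 × 0.838) = 1.289968
regime bands: climb J<0.4379 | cruise [0.4379, 0.8759) | windmill J≥0.8759
J = 1.2900 → windmill

J = 1.2900, regime = windmill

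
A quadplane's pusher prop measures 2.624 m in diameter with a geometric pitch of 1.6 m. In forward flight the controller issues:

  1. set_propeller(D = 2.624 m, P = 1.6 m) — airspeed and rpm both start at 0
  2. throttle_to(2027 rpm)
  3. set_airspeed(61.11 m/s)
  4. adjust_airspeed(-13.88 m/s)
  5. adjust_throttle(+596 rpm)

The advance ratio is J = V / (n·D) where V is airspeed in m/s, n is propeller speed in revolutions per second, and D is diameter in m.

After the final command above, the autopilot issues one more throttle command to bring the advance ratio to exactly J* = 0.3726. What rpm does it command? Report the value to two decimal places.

set_propeller: D = 2.624 m, P = 1.6 m (p = P/D = 0.609756); state ← (V=0, rpm=0)
throttle_to(2027): rpm ← 2027
set_airspeed(61.11): V ← 61.11 m/s
adjust_airspeed(-13.88): V ← 61.11 -13.88 = 47.23 m/s
adjust_throttle(+596): rpm ← 2027 +596 = 2623
final state: V = 47.23 m/s, rpm = 2623 → n = rpm/60 = 43.716667 rev/s
target J* = 0.3726; solve J* = V/(n·D) for n: n = V/(J*·D) = 47.23/(0.3726 × 2.624) = 48.307133 rev/s
rpm = 60·n = 2898.427988

rpm = 2898.43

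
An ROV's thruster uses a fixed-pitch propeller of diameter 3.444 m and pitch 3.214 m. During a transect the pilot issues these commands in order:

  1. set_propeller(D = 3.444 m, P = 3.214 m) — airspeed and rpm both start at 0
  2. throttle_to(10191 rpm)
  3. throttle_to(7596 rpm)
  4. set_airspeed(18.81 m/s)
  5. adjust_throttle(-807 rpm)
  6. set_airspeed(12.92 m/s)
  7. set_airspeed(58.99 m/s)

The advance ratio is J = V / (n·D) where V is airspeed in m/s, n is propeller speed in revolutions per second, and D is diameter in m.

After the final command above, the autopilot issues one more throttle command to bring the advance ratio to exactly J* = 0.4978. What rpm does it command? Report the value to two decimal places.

rpm = 2064.48

set_propeller: D = 3.444 m, P = 3.214 m (p = P/D = 0.933217); state ← (V=0, rpm=0)
throttle_to(10191): rpm ← 10191
throttle_to(7596): rpm ← 7596
set_airspeed(18.81): V ← 18.81 m/s
adjust_throttle(-807): rpm ← 7596 -807 = 6789
set_airspeed(12.92): V ← 12.92 m/s
set_airspeed(58.99): V ← 58.99 m/s
final state: V = 58.99 m/s, rpm = 6789 → n = rpm/60 = 113.150000 rev/s
target J* = 0.4978; solve J* = V/(n·D) for n: n = V/(J*·D) = 58.99/(0.4978 × 3.444) = 34.408074 rev/s
rpm = 60·n = 2064.484428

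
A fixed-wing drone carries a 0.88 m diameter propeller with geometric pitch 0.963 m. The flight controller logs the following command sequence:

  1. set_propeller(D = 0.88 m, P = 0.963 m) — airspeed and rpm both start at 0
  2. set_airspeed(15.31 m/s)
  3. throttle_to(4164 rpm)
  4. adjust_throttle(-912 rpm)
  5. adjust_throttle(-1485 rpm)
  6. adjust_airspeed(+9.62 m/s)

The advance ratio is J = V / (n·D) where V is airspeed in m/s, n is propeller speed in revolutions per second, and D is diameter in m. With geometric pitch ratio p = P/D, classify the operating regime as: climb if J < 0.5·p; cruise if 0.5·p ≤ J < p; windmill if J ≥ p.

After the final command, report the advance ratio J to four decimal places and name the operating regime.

set_propeller: D = 0.88 m, P = 0.963 m (p = P/D = 1.094318); state ← (V=0, rpm=0)
set_airspeed(15.31): V ← 15.31 m/s
throttle_to(4164): rpm ← 4164
adjust_throttle(-912): rpm ← 4164 -912 = 3252
adjust_throttle(-1485): rpm ← 3252 -1485 = 1767
adjust_airspeed(+9.62): V ← 15.31 +9.62 = 24.93 m/s
final state: V = 24.93 m/s, rpm = 1767 → n = rpm/60 = 29.450000 rev/s
J = V / (n·D) = 24.93 / (29.450000 × 0.88) = 0.961954
regime bands: climb J<0.5472 | cruise [0.5472, 1.0943) | windmill J≥1.0943
J = 0.9620 → cruise

J = 0.9620, regime = cruise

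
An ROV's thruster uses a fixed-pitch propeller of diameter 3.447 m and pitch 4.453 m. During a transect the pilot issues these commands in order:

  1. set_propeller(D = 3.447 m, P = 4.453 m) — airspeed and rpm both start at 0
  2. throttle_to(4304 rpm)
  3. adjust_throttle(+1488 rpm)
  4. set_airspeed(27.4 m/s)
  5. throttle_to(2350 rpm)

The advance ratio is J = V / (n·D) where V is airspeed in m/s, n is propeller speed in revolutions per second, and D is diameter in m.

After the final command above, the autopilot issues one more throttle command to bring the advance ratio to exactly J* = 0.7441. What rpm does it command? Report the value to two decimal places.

set_propeller: D = 3.447 m, P = 4.453 m (p = P/D = 1.291848); state ← (V=0, rpm=0)
throttle_to(4304): rpm ← 4304
adjust_throttle(+1488): rpm ← 4304 +1488 = 5792
set_airspeed(27.4): V ← 27.4 m/s
throttle_to(2350): rpm ← 2350
final state: V = 27.4 m/s, rpm = 2350 → n = rpm/60 = 39.166667 rev/s
target J* = 0.7441; solve J* = V/(n·D) for n: n = V/(J*·D) = 27.4/(0.7441 × 3.447) = 10.682625 rev/s
rpm = 60·n = 640.957488

rpm = 640.96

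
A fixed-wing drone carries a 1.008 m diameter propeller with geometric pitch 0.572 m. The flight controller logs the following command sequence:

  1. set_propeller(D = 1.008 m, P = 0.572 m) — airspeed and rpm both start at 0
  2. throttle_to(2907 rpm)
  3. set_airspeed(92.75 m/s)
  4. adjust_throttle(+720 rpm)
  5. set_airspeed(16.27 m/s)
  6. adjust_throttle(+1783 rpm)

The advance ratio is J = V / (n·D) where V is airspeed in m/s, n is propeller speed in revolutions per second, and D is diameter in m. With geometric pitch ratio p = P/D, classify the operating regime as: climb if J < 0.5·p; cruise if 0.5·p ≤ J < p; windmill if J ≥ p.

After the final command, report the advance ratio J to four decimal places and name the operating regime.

set_propeller: D = 1.008 m, P = 0.572 m (p = P/D = 0.567460); state ← (V=0, rpm=0)
throttle_to(2907): rpm ← 2907
set_airspeed(92.75): V ← 92.75 m/s
adjust_throttle(+720): rpm ← 2907 +720 = 3627
set_airspeed(16.27): V ← 16.27 m/s
adjust_throttle(+1783): rpm ← 3627 +1783 = 5410
final state: V = 16.27 m/s, rpm = 5410 → n = rpm/60 = 90.166667 rev/s
J = V / (n·D) = 16.27 / (90.166667 × 1.008) = 0.179012
regime bands: climb J<0.2837 | cruise [0.2837, 0.5675) | windmill J≥0.5675
J = 0.1790 → climb

J = 0.1790, regime = climb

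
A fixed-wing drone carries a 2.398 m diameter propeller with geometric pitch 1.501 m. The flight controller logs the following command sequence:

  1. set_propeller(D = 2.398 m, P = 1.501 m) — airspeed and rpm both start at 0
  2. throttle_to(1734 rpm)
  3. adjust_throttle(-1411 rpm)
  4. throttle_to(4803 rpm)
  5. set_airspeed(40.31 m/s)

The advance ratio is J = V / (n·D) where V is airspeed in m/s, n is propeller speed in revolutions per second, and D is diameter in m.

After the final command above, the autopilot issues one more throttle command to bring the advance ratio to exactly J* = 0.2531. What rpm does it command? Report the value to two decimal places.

rpm = 3984.95

set_propeller: D = 2.398 m, P = 1.501 m (p = P/D = 0.625938); state ← (V=0, rpm=0)
throttle_to(1734): rpm ← 1734
adjust_throttle(-1411): rpm ← 1734 -1411 = 323
throttle_to(4803): rpm ← 4803
set_airspeed(40.31): V ← 40.31 m/s
final state: V = 40.31 m/s, rpm = 4803 → n = rpm/60 = 80.050000 rev/s
target J* = 0.2531; solve J* = V/(n·D) for n: n = V/(J*·D) = 40.31/(0.2531 × 2.398) = 66.415810 rev/s
rpm = 60·n = 3984.948606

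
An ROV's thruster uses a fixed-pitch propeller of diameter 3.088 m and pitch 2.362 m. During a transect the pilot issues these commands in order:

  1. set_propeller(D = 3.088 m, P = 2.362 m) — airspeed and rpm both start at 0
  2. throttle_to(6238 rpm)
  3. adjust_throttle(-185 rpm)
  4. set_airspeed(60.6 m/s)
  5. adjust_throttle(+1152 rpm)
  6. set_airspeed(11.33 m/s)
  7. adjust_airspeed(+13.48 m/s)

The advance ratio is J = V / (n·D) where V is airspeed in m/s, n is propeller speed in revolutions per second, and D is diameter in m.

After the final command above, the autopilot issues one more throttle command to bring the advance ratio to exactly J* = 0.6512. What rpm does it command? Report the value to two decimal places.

set_propeller: D = 3.088 m, P = 2.362 m (p = P/D = 0.764896); state ← (V=0, rpm=0)
throttle_to(6238): rpm ← 6238
adjust_throttle(-185): rpm ← 6238 -185 = 6053
set_airspeed(60.6): V ← 60.6 m/s
adjust_throttle(+1152): rpm ← 6053 +1152 = 7205
set_airspeed(11.33): V ← 11.33 m/s
adjust_airspeed(+13.48): V ← 11.33 +13.48 = 24.81 m/s
final state: V = 24.81 m/s, rpm = 7205 → n = rpm/60 = 120.083333 rev/s
target J* = 0.6512; solve J* = V/(n·D) for n: n = V/(J*·D) = 24.81/(0.6512 × 3.088) = 12.337725 rev/s
rpm = 60·n = 740.263491

rpm = 740.26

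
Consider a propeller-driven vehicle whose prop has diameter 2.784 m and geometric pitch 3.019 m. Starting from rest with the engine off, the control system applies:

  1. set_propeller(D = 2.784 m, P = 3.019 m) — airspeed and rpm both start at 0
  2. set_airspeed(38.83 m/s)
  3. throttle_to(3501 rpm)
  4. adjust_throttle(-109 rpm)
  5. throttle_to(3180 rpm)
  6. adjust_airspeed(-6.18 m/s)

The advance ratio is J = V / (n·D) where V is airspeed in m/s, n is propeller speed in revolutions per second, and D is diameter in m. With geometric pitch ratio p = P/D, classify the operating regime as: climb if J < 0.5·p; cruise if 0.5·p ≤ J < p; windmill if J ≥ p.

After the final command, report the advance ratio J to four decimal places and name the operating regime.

J = 0.2213, regime = climb

set_propeller: D = 2.784 m, P = 3.019 m (p = P/D = 1.084411); state ← (V=0, rpm=0)
set_airspeed(38.83): V ← 38.83 m/s
throttle_to(3501): rpm ← 3501
adjust_throttle(-109): rpm ← 3501 -109 = 3392
throttle_to(3180): rpm ← 3180
adjust_airspeed(-6.18): V ← 38.83 -6.18 = 32.65 m/s
final state: V = 32.65 m/s, rpm = 3180 → n = rpm/60 = 53.000000 rev/s
J = V / (n·D) = 32.65 / (53.000000 × 2.784) = 0.221278
regime bands: climb J<0.5422 | cruise [0.5422, 1.0844) | windmill J≥1.0844
J = 0.2213 → climb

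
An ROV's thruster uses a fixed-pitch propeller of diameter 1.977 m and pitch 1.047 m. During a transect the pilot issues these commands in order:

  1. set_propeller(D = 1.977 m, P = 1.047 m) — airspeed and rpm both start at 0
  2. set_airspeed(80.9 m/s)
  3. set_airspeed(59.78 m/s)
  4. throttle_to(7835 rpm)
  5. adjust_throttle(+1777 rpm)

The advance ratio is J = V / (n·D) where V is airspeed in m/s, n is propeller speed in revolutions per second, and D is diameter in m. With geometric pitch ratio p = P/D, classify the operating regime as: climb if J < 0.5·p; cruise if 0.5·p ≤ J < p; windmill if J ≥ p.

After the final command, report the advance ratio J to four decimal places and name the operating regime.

J = 0.1887, regime = climb

set_propeller: D = 1.977 m, P = 1.047 m (p = P/D = 0.529590); state ← (V=0, rpm=0)
set_airspeed(80.9): V ← 80.9 m/s
set_airspeed(59.78): V ← 59.78 m/s
throttle_to(7835): rpm ← 7835
adjust_throttle(+1777): rpm ← 7835 +1777 = 9612
final state: V = 59.78 m/s, rpm = 9612 → n = rpm/60 = 160.200000 rev/s
J = V / (n·D) = 59.78 / (160.200000 × 1.977) = 0.188750
regime bands: climb J<0.2648 | cruise [0.2648, 0.5296) | windmill J≥0.5296
J = 0.1887 → climb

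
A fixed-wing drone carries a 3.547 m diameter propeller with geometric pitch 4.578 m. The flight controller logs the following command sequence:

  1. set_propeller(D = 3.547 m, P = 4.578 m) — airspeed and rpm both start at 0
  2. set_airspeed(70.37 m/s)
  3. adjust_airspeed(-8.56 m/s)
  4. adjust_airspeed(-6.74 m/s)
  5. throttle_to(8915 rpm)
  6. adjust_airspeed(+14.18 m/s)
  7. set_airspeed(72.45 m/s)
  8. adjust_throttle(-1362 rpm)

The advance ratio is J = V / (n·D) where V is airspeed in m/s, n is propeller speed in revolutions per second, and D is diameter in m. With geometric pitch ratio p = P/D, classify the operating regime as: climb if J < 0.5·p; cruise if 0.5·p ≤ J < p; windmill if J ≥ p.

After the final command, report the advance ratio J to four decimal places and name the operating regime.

set_propeller: D = 3.547 m, P = 4.578 m (p = P/D = 1.290668); state ← (V=0, rpm=0)
set_airspeed(70.37): V ← 70.37 m/s
adjust_airspeed(-8.56): V ← 70.37 -8.56 = 61.81 m/s
adjust_airspeed(-6.74): V ← 61.81 -6.74 = 55.07 m/s
throttle_to(8915): rpm ← 8915
adjust_airspeed(+14.18): V ← 55.07 +14.18 = 69.25 m/s
set_airspeed(72.45): V ← 72.45 m/s
adjust_throttle(-1362): rpm ← 8915 -1362 = 7553
final state: V = 72.45 m/s, rpm = 7553 → n = rpm/60 = 125.883333 rev/s
J = V / (n·D) = 72.45 / (125.883333 × 3.547) = 0.162259
regime bands: climb J<0.6453 | cruise [0.6453, 1.2907) | windmill J≥1.2907
J = 0.1623 → climb

J = 0.1623, regime = climb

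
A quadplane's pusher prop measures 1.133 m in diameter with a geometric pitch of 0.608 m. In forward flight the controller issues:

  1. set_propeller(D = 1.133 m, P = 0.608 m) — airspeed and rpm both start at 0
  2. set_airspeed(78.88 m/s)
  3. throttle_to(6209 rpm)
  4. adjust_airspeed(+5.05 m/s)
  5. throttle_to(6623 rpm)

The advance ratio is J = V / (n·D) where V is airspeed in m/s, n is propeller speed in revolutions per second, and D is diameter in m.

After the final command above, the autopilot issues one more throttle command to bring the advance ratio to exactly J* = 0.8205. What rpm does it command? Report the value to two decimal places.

set_propeller: D = 1.133 m, P = 0.608 m (p = P/D = 0.536628); state ← (V=0, rpm=0)
set_airspeed(78.88): V ← 78.88 m/s
throttle_to(6209): rpm ← 6209
adjust_airspeed(+5.05): V ← 78.88 +5.05 = 83.93 m/s
throttle_to(6623): rpm ← 6623
final state: V = 83.93 m/s, rpm = 6623 → n = rpm/60 = 110.383333 rev/s
target J* = 0.8205; solve J* = V/(n·D) for n: n = V/(J*·D) = 83.93/(0.8205 × 1.133) = 90.283571 rev/s
rpm = 60·n = 5417.014252

rpm = 5417.01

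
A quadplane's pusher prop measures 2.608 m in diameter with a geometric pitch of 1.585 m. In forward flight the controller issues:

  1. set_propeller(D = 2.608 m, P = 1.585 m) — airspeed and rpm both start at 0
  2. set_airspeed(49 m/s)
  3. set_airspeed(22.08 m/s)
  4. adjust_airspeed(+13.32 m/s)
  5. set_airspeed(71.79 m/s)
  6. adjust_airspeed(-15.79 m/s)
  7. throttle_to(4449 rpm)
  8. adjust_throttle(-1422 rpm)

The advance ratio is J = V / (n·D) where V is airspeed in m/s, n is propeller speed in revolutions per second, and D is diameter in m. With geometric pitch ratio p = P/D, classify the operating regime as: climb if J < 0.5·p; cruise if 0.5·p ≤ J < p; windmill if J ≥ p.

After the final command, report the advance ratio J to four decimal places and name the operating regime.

J = 0.4256, regime = cruise

set_propeller: D = 2.608 m, P = 1.585 m (p = P/D = 0.607745); state ← (V=0, rpm=0)
set_airspeed(49): V ← 49 m/s
set_airspeed(22.08): V ← 22.08 m/s
adjust_airspeed(+13.32): V ← 22.08 +13.32 = 35.4 m/s
set_airspeed(71.79): V ← 71.79 m/s
adjust_airspeed(-15.79): V ← 71.79 -15.79 = 56 m/s
throttle_to(4449): rpm ← 4449
adjust_throttle(-1422): rpm ← 4449 -1422 = 3027
final state: V = 56 m/s, rpm = 3027 → n = rpm/60 = 50.450000 rev/s
J = V / (n·D) = 56 / (50.450000 × 2.608) = 0.425617
regime bands: climb J<0.3039 | cruise [0.3039, 0.6077) | windmill J≥0.6077
J = 0.4256 → cruise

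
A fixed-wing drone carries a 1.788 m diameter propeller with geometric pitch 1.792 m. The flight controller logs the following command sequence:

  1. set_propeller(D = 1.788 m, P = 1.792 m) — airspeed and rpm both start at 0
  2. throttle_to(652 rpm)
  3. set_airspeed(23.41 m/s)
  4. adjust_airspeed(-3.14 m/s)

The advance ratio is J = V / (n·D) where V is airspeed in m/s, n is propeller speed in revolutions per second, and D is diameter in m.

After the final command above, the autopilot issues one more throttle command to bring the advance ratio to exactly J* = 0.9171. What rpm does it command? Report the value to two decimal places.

set_propeller: D = 1.788 m, P = 1.792 m (p = P/D = 1.002237); state ← (V=0, rpm=0)
throttle_to(652): rpm ← 652
set_airspeed(23.41): V ← 23.41 m/s
adjust_airspeed(-3.14): V ← 23.41 -3.14 = 20.27 m/s
final state: V = 20.27 m/s, rpm = 652 → n = rpm/60 = 10.866667 rev/s
target J* = 0.9171; solve J* = V/(n·D) for n: n = V/(J*·D) = 20.27/(0.9171 × 1.788) = 12.361454 rev/s
rpm = 60·n = 741.687212

rpm = 741.69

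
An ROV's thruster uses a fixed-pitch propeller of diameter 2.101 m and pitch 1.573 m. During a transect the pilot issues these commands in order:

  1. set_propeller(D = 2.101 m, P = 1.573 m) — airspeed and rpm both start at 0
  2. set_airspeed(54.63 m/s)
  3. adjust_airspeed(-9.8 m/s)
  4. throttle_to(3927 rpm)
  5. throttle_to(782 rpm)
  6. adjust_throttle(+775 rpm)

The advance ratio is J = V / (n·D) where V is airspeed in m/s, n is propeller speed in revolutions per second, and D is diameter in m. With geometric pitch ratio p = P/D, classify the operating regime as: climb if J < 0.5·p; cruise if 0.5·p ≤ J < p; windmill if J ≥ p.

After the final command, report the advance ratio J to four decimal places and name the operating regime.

set_propeller: D = 2.101 m, P = 1.573 m (p = P/D = 0.748691); state ← (V=0, rpm=0)
set_airspeed(54.63): V ← 54.63 m/s
adjust_airspeed(-9.8): V ← 54.63 -9.8 = 44.83 m/s
throttle_to(3927): rpm ← 3927
throttle_to(782): rpm ← 782
adjust_throttle(+775): rpm ← 782 +775 = 1557
final state: V = 44.83 m/s, rpm = 1557 → n = rpm/60 = 25.950000 rev/s
J = V / (n·D) = 44.83 / (25.950000 × 2.101) = 0.822253
regime bands: climb J<0.3743 | cruise [0.3743, 0.7487) | windmill J≥0.7487
J = 0.8223 → windmill

J = 0.8223, regime = windmill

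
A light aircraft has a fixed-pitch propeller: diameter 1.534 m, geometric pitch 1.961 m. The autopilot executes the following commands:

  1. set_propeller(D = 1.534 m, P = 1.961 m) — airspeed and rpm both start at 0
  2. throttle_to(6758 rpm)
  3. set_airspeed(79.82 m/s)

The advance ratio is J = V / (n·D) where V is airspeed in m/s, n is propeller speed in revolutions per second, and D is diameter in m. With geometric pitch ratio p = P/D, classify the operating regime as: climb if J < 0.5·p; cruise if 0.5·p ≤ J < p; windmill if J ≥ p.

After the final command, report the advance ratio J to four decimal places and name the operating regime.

J = 0.4620, regime = climb

set_propeller: D = 1.534 m, P = 1.961 m (p = P/D = 1.278357); state ← (V=0, rpm=0)
throttle_to(6758): rpm ← 6758
set_airspeed(79.82): V ← 79.82 m/s
final state: V = 79.82 m/s, rpm = 6758 → n = rpm/60 = 112.633333 rev/s
J = V / (n·D) = 79.82 / (112.633333 × 1.534) = 0.461976
regime bands: climb J<0.6392 | cruise [0.6392, 1.2784) | windmill J≥1.2784
J = 0.4620 → climb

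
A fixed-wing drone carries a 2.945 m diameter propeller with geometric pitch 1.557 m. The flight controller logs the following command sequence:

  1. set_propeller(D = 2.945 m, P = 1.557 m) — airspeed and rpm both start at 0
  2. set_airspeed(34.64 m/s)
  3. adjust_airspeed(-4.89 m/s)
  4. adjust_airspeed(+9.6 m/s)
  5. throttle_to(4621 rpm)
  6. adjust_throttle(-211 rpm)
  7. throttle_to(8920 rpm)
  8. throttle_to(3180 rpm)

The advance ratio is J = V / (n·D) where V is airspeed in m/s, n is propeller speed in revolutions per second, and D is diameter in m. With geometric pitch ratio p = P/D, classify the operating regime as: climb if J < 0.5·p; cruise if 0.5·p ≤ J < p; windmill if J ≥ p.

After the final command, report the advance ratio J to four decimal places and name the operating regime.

J = 0.2521, regime = climb

set_propeller: D = 2.945 m, P = 1.557 m (p = P/D = 0.528693); state ← (V=0, rpm=0)
set_airspeed(34.64): V ← 34.64 m/s
adjust_airspeed(-4.89): V ← 34.64 -4.89 = 29.75 m/s
adjust_airspeed(+9.6): V ← 29.75 +9.6 = 39.35 m/s
throttle_to(4621): rpm ← 4621
adjust_throttle(-211): rpm ← 4621 -211 = 4410
throttle_to(8920): rpm ← 8920
throttle_to(3180): rpm ← 3180
final state: V = 39.35 m/s, rpm = 3180 → n = rpm/60 = 53.000000 rev/s
J = V / (n·D) = 39.35 / (53.000000 × 2.945) = 0.252106
regime bands: climb J<0.2643 | cruise [0.2643, 0.5287) | windmill J≥0.5287
J = 0.2521 → climb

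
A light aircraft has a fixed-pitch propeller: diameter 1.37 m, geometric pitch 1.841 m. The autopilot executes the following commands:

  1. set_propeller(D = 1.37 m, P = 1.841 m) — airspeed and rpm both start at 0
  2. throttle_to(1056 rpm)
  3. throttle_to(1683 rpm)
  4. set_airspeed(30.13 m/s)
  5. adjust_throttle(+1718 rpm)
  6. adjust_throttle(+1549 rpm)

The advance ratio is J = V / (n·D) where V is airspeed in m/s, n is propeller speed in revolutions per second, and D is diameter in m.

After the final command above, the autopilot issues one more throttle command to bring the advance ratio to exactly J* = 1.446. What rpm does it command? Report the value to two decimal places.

rpm = 912.56

set_propeller: D = 1.37 m, P = 1.841 m (p = P/D = 1.343796); state ← (V=0, rpm=0)
throttle_to(1056): rpm ← 1056
throttle_to(1683): rpm ← 1683
set_airspeed(30.13): V ← 30.13 m/s
adjust_throttle(+1718): rpm ← 1683 +1718 = 3401
adjust_throttle(+1549): rpm ← 3401 +1549 = 4950
final state: V = 30.13 m/s, rpm = 4950 → n = rpm/60 = 82.500000 rev/s
target J* = 1.446; solve J* = V/(n·D) for n: n = V/(J*·D) = 30.13/(1.446 × 1.37) = 15.209337 rev/s
rpm = 60·n = 912.560196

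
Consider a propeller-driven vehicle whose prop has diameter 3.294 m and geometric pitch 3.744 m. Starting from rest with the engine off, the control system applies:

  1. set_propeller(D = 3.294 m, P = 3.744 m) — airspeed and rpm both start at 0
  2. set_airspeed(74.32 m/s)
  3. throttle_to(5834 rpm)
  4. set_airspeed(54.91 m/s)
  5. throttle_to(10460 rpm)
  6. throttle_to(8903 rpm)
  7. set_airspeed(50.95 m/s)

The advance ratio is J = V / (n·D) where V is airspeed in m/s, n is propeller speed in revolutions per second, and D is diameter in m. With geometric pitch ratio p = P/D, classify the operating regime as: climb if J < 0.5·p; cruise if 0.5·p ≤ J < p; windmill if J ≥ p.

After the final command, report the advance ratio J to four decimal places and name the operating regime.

set_propeller: D = 3.294 m, P = 3.744 m (p = P/D = 1.136612); state ← (V=0, rpm=0)
set_airspeed(74.32): V ← 74.32 m/s
throttle_to(5834): rpm ← 5834
set_airspeed(54.91): V ← 54.91 m/s
throttle_to(10460): rpm ← 10460
throttle_to(8903): rpm ← 8903
set_airspeed(50.95): V ← 50.95 m/s
final state: V = 50.95 m/s, rpm = 8903 → n = rpm/60 = 148.383333 rev/s
J = V / (n·D) = 50.95 / (148.383333 × 3.294) = 0.104240
regime bands: climb J<0.5683 | cruise [0.5683, 1.1366) | windmill J≥1.1366
J = 0.1042 → climb

J = 0.1042, regime = climb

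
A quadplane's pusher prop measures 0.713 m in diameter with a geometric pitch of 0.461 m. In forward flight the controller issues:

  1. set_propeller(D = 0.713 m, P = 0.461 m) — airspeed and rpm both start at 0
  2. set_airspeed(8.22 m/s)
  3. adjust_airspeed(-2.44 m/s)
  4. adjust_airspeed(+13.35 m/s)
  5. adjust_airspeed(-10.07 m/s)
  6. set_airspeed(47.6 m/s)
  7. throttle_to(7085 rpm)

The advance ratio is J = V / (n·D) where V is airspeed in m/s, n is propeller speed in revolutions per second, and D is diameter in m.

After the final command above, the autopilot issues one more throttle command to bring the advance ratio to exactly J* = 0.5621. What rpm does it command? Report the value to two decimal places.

set_propeller: D = 0.713 m, P = 0.461 m (p = P/D = 0.646564); state ← (V=0, rpm=0)
set_airspeed(8.22): V ← 8.22 m/s
adjust_airspeed(-2.44): V ← 8.22 -2.44 = 5.78 m/s
adjust_airspeed(+13.35): V ← 5.78 +13.35 = 19.13 m/s
adjust_airspeed(-10.07): V ← 19.13 -10.07 = 9.06 m/s
set_airspeed(47.6): V ← 47.6 m/s
throttle_to(7085): rpm ← 7085
final state: V = 47.6 m/s, rpm = 7085 → n = rpm/60 = 118.083333 rev/s
target J* = 0.5621; solve J* = V/(n·D) for n: n = V/(J*·D) = 47.6/(0.5621 × 0.713) = 118.769202 rev/s
rpm = 60·n = 7126.152105

rpm = 7126.15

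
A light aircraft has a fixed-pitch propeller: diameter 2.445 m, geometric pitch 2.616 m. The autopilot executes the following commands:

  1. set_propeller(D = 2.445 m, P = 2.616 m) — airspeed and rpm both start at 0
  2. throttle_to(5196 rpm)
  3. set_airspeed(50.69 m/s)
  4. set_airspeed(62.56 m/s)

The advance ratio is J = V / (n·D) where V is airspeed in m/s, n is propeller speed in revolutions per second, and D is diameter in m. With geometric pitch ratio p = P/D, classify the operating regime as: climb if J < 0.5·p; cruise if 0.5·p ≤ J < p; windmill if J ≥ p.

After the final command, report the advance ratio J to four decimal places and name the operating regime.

J = 0.2955, regime = climb

set_propeller: D = 2.445 m, P = 2.616 m (p = P/D = 1.069939); state ← (V=0, rpm=0)
throttle_to(5196): rpm ← 5196
set_airspeed(50.69): V ← 50.69 m/s
set_airspeed(62.56): V ← 62.56 m/s
final state: V = 62.56 m/s, rpm = 5196 → n = rpm/60 = 86.600000 rev/s
J = V / (n·D) = 62.56 / (86.600000 × 2.445) = 0.295461
regime bands: climb J<0.5350 | cruise [0.5350, 1.0699) | windmill J≥1.0699
J = 0.2955 → climb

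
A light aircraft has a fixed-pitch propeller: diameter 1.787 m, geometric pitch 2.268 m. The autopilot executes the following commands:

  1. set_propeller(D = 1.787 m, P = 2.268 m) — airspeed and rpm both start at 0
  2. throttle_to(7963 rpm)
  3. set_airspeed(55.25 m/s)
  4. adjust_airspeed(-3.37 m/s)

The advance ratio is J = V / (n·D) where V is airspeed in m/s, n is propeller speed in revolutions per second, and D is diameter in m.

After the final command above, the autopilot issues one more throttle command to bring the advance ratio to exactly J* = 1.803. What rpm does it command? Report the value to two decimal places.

set_propeller: D = 1.787 m, P = 2.268 m (p = P/D = 1.269166); state ← (V=0, rpm=0)
throttle_to(7963): rpm ← 7963
set_airspeed(55.25): V ← 55.25 m/s
adjust_airspeed(-3.37): V ← 55.25 -3.37 = 51.88 m/s
final state: V = 51.88 m/s, rpm = 7963 → n = rpm/60 = 132.716667 rev/s
target J* = 1.803; solve J* = V/(n·D) for n: n = V/(J*·D) = 51.88/(1.803 × 1.787) = 16.101995 rev/s
rpm = 60·n = 966.119702

rpm = 966.12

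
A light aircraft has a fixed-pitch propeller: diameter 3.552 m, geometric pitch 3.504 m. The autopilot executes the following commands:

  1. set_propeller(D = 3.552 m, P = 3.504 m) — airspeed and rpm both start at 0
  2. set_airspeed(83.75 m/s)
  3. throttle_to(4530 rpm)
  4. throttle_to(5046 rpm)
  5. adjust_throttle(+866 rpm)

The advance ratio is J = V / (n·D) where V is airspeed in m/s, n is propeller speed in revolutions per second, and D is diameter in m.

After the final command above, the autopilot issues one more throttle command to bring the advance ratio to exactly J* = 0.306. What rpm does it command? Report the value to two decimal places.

set_propeller: D = 3.552 m, P = 3.504 m (p = P/D = 0.986486); state ← (V=0, rpm=0)
set_airspeed(83.75): V ← 83.75 m/s
throttle_to(4530): rpm ← 4530
throttle_to(5046): rpm ← 5046
adjust_throttle(+866): rpm ← 5046 +866 = 5912
final state: V = 83.75 m/s, rpm = 5912 → n = rpm/60 = 98.533333 rev/s
target J* = 0.306; solve J* = V/(n·D) for n: n = V/(J*·D) = 83.75/(0.306 × 3.552) = 77.053156 rev/s
rpm = 60·n = 4623.189366

rpm = 4623.19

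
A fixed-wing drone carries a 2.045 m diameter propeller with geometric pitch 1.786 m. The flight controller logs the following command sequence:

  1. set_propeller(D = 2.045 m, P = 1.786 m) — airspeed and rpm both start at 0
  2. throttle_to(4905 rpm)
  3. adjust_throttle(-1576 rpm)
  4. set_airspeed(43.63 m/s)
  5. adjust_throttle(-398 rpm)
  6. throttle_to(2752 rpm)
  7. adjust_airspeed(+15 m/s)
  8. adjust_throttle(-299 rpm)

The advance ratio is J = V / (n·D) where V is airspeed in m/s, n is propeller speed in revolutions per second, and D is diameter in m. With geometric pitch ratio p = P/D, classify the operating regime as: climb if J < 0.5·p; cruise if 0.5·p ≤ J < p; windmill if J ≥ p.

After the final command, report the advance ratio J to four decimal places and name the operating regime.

set_propeller: D = 2.045 m, P = 1.786 m (p = P/D = 0.873350); state ← (V=0, rpm=0)
throttle_to(4905): rpm ← 4905
adjust_throttle(-1576): rpm ← 4905 -1576 = 3329
set_airspeed(43.63): V ← 43.63 m/s
adjust_throttle(-398): rpm ← 3329 -398 = 2931
throttle_to(2752): rpm ← 2752
adjust_airspeed(+15): V ← 43.63 +15 = 58.63 m/s
adjust_throttle(-299): rpm ← 2752 -299 = 2453
final state: V = 58.63 m/s, rpm = 2453 → n = rpm/60 = 40.883333 rev/s
J = V / (n·D) = 58.63 / (40.883333 × 2.045) = 0.701262
regime bands: climb J<0.4367 | cruise [0.4367, 0.8733) | windmill J≥0.8733
J = 0.7013 → cruise

J = 0.7013, regime = cruise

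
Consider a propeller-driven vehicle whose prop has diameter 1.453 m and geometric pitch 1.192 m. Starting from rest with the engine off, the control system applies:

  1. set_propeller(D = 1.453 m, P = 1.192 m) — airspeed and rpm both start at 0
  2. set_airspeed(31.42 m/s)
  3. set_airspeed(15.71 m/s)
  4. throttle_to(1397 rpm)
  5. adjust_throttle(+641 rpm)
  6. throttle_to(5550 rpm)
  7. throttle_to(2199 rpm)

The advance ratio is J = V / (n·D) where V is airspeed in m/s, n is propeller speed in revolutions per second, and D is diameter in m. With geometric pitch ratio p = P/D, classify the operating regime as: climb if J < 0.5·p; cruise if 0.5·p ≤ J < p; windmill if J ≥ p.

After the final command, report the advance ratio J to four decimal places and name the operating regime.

J = 0.2950, regime = climb

set_propeller: D = 1.453 m, P = 1.192 m (p = P/D = 0.820372); state ← (V=0, rpm=0)
set_airspeed(31.42): V ← 31.42 m/s
set_airspeed(15.71): V ← 15.71 m/s
throttle_to(1397): rpm ← 1397
adjust_throttle(+641): rpm ← 1397 +641 = 2038
throttle_to(5550): rpm ← 5550
throttle_to(2199): rpm ← 2199
final state: V = 15.71 m/s, rpm = 2199 → n = rpm/60 = 36.650000 rev/s
J = V / (n·D) = 15.71 / (36.650000 × 1.453) = 0.295010
regime bands: climb J<0.4102 | cruise [0.4102, 0.8204) | windmill J≥0.8204
J = 0.2950 → climb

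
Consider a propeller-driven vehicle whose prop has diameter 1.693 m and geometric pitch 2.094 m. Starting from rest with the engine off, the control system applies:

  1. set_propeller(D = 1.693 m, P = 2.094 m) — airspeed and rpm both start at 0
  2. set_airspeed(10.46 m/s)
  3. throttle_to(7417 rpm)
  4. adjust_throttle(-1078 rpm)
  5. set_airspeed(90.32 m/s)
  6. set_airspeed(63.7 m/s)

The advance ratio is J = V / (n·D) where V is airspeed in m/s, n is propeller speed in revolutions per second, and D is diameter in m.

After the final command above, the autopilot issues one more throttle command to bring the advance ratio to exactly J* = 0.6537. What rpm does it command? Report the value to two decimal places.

rpm = 3453.47

set_propeller: D = 1.693 m, P = 2.094 m (p = P/D = 1.236858); state ← (V=0, rpm=0)
set_airspeed(10.46): V ← 10.46 m/s
throttle_to(7417): rpm ← 7417
adjust_throttle(-1078): rpm ← 7417 -1078 = 6339
set_airspeed(90.32): V ← 90.32 m/s
set_airspeed(63.7): V ← 63.7 m/s
final state: V = 63.7 m/s, rpm = 6339 → n = rpm/60 = 105.650000 rev/s
target J* = 0.6537; solve J* = V/(n·D) for n: n = V/(J*·D) = 63.7/(0.6537 × 1.693) = 57.557774 rev/s
rpm = 60·n = 3453.466437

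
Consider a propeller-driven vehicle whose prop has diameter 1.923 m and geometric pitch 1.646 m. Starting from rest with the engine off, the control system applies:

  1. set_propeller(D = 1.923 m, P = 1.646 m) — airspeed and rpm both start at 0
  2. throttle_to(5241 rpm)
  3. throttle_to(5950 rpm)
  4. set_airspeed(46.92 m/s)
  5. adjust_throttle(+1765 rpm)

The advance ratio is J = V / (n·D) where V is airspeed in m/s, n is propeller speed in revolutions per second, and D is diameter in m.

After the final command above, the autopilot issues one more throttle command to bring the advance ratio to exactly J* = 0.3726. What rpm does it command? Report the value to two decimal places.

rpm = 3929.05

set_propeller: D = 1.923 m, P = 1.646 m (p = P/D = 0.855954); state ← (V=0, rpm=0)
throttle_to(5241): rpm ← 5241
throttle_to(5950): rpm ← 5950
set_airspeed(46.92): V ← 46.92 m/s
adjust_throttle(+1765): rpm ← 5950 +1765 = 7715
final state: V = 46.92 m/s, rpm = 7715 → n = rpm/60 = 128.583333 rev/s
target J* = 0.3726; solve J* = V/(n·D) for n: n = V/(J*·D) = 46.92/(0.3726 × 1.923) = 65.484101 rev/s
rpm = 60·n = 3929.046051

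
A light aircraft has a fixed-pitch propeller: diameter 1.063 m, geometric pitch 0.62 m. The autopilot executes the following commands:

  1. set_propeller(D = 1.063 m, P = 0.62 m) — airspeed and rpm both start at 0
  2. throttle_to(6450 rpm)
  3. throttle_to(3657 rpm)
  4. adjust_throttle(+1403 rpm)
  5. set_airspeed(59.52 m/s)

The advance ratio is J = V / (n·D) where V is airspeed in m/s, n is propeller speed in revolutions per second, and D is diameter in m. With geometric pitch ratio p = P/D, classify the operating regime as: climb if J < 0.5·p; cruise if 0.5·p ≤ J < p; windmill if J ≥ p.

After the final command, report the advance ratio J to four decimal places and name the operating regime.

set_propeller: D = 1.063 m, P = 0.62 m (p = P/D = 0.583255); state ← (V=0, rpm=0)
throttle_to(6450): rpm ← 6450
throttle_to(3657): rpm ← 3657
adjust_throttle(+1403): rpm ← 3657 +1403 = 5060
set_airspeed(59.52): V ← 59.52 m/s
final state: V = 59.52 m/s, rpm = 5060 → n = rpm/60 = 84.333333 rev/s
J = V / (n·D) = 59.52 / (84.333333 × 1.063) = 0.663942
regime bands: climb J<0.2916 | cruise [0.2916, 0.5833) | windmill J≥0.5833
J = 0.6639 → windmill

J = 0.6639, regime = windmill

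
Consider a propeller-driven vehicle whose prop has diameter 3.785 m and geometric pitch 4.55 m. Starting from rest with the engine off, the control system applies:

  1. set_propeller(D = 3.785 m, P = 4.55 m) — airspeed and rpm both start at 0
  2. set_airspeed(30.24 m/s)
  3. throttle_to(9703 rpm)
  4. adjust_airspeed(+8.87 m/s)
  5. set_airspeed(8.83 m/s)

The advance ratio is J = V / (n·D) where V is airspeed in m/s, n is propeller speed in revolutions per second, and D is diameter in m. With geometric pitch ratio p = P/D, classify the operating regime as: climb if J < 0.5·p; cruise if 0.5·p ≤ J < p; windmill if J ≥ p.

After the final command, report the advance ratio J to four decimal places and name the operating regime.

set_propeller: D = 3.785 m, P = 4.55 m (p = P/D = 1.202114); state ← (V=0, rpm=0)
set_airspeed(30.24): V ← 30.24 m/s
throttle_to(9703): rpm ← 9703
adjust_airspeed(+8.87): V ← 30.24 +8.87 = 39.11 m/s
set_airspeed(8.83): V ← 8.83 m/s
final state: V = 8.83 m/s, rpm = 9703 → n = rpm/60 = 161.716667 rev/s
J = V / (n·D) = 8.83 / (161.716667 × 3.785) = 0.014426
regime bands: climb J<0.6011 | cruise [0.6011, 1.2021) | windmill J≥1.2021
J = 0.0144 → climb

J = 0.0144, regime = climb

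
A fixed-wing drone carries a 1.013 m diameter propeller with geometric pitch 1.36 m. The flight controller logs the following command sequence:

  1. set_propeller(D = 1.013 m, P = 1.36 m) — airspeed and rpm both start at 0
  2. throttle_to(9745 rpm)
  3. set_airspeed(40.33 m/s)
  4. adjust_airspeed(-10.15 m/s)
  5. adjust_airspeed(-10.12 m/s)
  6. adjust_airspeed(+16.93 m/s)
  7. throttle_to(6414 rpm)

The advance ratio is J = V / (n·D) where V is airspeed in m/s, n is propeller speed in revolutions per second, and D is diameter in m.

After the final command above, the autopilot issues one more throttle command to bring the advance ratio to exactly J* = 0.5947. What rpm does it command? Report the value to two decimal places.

set_propeller: D = 1.013 m, P = 1.36 m (p = P/D = 1.342547); state ← (V=0, rpm=0)
throttle_to(9745): rpm ← 9745
set_airspeed(40.33): V ← 40.33 m/s
adjust_airspeed(-10.15): V ← 40.33 -10.15 = 30.18 m/s
adjust_airspeed(-10.12): V ← 30.18 -10.12 = 20.06 m/s
adjust_airspeed(+16.93): V ← 20.06 +16.93 = 36.99 m/s
throttle_to(6414): rpm ← 6414
final state: V = 36.99 m/s, rpm = 6414 → n = rpm/60 = 106.900000 rev/s
target J* = 0.5947; solve J* = V/(n·D) for n: n = V/(J*·D) = 36.99/(0.5947 × 1.013) = 61.401213 rev/s
rpm = 60·n = 3684.072751

rpm = 3684.07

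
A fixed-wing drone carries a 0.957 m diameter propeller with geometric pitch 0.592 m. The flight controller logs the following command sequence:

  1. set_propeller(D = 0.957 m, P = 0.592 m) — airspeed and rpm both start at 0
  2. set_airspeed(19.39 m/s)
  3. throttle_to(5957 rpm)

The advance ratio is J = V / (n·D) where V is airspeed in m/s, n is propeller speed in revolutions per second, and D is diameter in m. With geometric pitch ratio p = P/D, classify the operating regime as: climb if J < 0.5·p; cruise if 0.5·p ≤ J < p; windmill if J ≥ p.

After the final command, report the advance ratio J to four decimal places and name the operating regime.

set_propeller: D = 0.957 m, P = 0.592 m (p = P/D = 0.618600); state ← (V=0, rpm=0)
set_airspeed(19.39): V ← 19.39 m/s
throttle_to(5957): rpm ← 5957
final state: V = 19.39 m/s, rpm = 5957 → n = rpm/60 = 99.283333 rev/s
J = V / (n·D) = 19.39 / (99.283333 × 0.957) = 0.204075
regime bands: climb J<0.3093 | cruise [0.3093, 0.6186) | windmill J≥0.6186
J = 0.2041 → climb

J = 0.2041, regime = climb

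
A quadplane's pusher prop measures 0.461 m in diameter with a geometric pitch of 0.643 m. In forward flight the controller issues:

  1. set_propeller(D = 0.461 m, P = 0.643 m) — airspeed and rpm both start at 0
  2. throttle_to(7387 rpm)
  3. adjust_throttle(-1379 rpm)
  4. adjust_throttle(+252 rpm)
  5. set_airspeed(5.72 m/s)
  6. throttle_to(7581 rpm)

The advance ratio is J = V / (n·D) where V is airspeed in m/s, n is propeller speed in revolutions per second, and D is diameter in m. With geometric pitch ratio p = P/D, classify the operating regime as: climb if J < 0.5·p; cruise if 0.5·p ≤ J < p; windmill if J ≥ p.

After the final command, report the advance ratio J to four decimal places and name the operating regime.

set_propeller: D = 0.461 m, P = 0.643 m (p = P/D = 1.394794); state ← (V=0, rpm=0)
throttle_to(7387): rpm ← 7387
adjust_throttle(-1379): rpm ← 7387 -1379 = 6008
adjust_throttle(+252): rpm ← 6008 +252 = 6260
set_airspeed(5.72): V ← 5.72 m/s
throttle_to(7581): rpm ← 7581
final state: V = 5.72 m/s, rpm = 7581 → n = rpm/60 = 126.350000 rev/s
J = V / (n·D) = 5.72 / (126.350000 × 0.461) = 0.098202
regime bands: climb J<0.6974 | cruise [0.6974, 1.3948) | windmill J≥1.3948
J = 0.0982 → climb

J = 0.0982, regime = climb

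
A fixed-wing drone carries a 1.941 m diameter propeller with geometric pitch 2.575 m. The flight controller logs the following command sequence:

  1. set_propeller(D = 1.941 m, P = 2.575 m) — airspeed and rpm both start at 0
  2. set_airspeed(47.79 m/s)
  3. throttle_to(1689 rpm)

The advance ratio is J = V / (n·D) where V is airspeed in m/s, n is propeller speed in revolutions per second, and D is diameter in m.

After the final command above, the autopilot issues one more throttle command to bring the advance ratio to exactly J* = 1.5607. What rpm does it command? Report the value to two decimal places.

rpm = 946.55

set_propeller: D = 1.941 m, P = 2.575 m (p = P/D = 1.326636); state ← (V=0, rpm=0)
set_airspeed(47.79): V ← 47.79 m/s
throttle_to(1689): rpm ← 1689
final state: V = 47.79 m/s, rpm = 1689 → n = rpm/60 = 28.150000 rev/s
target J* = 1.5607; solve J* = V/(n·D) for n: n = V/(J*·D) = 47.79/(1.5607 × 1.941) = 15.775824 rev/s
rpm = 60·n = 946.549467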